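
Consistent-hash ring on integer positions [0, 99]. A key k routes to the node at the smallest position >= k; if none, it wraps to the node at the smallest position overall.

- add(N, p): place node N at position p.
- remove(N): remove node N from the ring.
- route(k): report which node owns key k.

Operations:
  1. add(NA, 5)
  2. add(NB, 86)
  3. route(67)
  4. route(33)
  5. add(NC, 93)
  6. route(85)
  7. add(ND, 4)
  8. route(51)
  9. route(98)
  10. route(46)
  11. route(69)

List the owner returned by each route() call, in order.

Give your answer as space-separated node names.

Op 1: add NA@5 -> ring=[5:NA]
Op 2: add NB@86 -> ring=[5:NA,86:NB]
Op 3: route key 67: smallest pos >= 67 is 86 -> NB
Op 4: route key 33: smallest pos >= 33 is 86 -> NB
Op 5: add NC@93 -> ring=[5:NA,86:NB,93:NC]
Op 6: route key 85: smallest pos >= 85 is 86 -> NB
Op 7: add ND@4 -> ring=[4:ND,5:NA,86:NB,93:NC]
Op 8: route key 51: smallest pos >= 51 is 86 -> NB
Op 9: route key 98: none >= 98, wrap to smallest pos 4 -> ND
Op 10: route key 46: smallest pos >= 46 is 86 -> NB
Op 11: route key 69: smallest pos >= 69 is 86 -> NB

Answer: NB NB NB NB ND NB NB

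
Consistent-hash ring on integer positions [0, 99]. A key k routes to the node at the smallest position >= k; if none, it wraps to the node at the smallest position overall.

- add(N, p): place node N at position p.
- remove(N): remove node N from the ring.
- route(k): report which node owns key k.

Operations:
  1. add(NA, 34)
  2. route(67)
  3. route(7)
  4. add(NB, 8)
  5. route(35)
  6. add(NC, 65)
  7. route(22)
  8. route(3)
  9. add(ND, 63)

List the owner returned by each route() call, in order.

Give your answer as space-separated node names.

Op 1: add NA@34 -> ring=[34:NA]
Op 2: route key 67: none >= 67, wrap to smallest pos 34 -> NA
Op 3: route key 7: smallest pos >= 7 is 34 -> NA
Op 4: add NB@8 -> ring=[8:NB,34:NA]
Op 5: route key 35: none >= 35, wrap to smallest pos 8 -> NB
Op 6: add NC@65 -> ring=[8:NB,34:NA,65:NC]
Op 7: route key 22: smallest pos >= 22 is 34 -> NA
Op 8: route key 3: smallest pos >= 3 is 8 -> NB
Op 9: add ND@63 -> ring=[8:NB,34:NA,63:ND,65:NC]

Answer: NA NA NB NA NB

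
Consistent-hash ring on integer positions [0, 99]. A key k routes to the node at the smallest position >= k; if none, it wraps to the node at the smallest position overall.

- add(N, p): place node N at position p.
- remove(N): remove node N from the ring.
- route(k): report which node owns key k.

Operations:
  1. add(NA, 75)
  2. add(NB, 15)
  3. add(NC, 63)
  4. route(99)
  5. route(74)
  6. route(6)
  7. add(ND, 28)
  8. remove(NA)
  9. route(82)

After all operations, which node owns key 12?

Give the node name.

Answer: NB

Derivation:
Op 1: add NA@75 -> ring=[75:NA]
Op 2: add NB@15 -> ring=[15:NB,75:NA]
Op 3: add NC@63 -> ring=[15:NB,63:NC,75:NA]
Op 4: route key 99: none >= 99, wrap to smallest pos 15 -> NB
Op 5: route key 74: smallest pos >= 74 is 75 -> NA
Op 6: route key 6: smallest pos >= 6 is 15 -> NB
Op 7: add ND@28 -> ring=[15:NB,28:ND,63:NC,75:NA]
Op 8: remove NA -> ring=[15:NB,28:ND,63:NC]
Op 9: route key 82: none >= 82, wrap to smallest pos 15 -> NB
Final route key 12: smallest pos >= 12 is 15 -> NB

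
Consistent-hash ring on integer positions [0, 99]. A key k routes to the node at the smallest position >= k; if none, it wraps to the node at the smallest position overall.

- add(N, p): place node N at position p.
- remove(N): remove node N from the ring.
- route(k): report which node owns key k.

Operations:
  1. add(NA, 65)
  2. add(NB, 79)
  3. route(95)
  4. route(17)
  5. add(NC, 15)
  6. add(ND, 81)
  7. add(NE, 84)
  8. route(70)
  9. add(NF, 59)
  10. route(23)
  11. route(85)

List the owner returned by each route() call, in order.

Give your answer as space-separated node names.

Op 1: add NA@65 -> ring=[65:NA]
Op 2: add NB@79 -> ring=[65:NA,79:NB]
Op 3: route key 95: none >= 95, wrap to smallest pos 65 -> NA
Op 4: route key 17: smallest pos >= 17 is 65 -> NA
Op 5: add NC@15 -> ring=[15:NC,65:NA,79:NB]
Op 6: add ND@81 -> ring=[15:NC,65:NA,79:NB,81:ND]
Op 7: add NE@84 -> ring=[15:NC,65:NA,79:NB,81:ND,84:NE]
Op 8: route key 70: smallest pos >= 70 is 79 -> NB
Op 9: add NF@59 -> ring=[15:NC,59:NF,65:NA,79:NB,81:ND,84:NE]
Op 10: route key 23: smallest pos >= 23 is 59 -> NF
Op 11: route key 85: none >= 85, wrap to smallest pos 15 -> NC

Answer: NA NA NB NF NC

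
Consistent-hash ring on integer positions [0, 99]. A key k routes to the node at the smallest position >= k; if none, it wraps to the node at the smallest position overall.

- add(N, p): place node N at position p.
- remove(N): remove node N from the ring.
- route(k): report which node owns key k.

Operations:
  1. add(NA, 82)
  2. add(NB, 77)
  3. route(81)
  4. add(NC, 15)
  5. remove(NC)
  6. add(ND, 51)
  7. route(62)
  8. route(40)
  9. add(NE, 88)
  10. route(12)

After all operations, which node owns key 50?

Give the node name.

Answer: ND

Derivation:
Op 1: add NA@82 -> ring=[82:NA]
Op 2: add NB@77 -> ring=[77:NB,82:NA]
Op 3: route key 81: smallest pos >= 81 is 82 -> NA
Op 4: add NC@15 -> ring=[15:NC,77:NB,82:NA]
Op 5: remove NC -> ring=[77:NB,82:NA]
Op 6: add ND@51 -> ring=[51:ND,77:NB,82:NA]
Op 7: route key 62: smallest pos >= 62 is 77 -> NB
Op 8: route key 40: smallest pos >= 40 is 51 -> ND
Op 9: add NE@88 -> ring=[51:ND,77:NB,82:NA,88:NE]
Op 10: route key 12: smallest pos >= 12 is 51 -> ND
Final route key 50: smallest pos >= 50 is 51 -> ND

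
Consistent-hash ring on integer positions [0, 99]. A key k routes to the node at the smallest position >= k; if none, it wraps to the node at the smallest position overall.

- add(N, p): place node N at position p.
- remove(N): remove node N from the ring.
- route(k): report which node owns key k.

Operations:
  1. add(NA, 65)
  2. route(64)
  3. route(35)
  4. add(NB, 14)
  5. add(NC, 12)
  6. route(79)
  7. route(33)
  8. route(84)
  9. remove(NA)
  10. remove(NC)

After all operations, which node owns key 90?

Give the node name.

Op 1: add NA@65 -> ring=[65:NA]
Op 2: route key 64: smallest pos >= 64 is 65 -> NA
Op 3: route key 35: smallest pos >= 35 is 65 -> NA
Op 4: add NB@14 -> ring=[14:NB,65:NA]
Op 5: add NC@12 -> ring=[12:NC,14:NB,65:NA]
Op 6: route key 79: none >= 79, wrap to smallest pos 12 -> NC
Op 7: route key 33: smallest pos >= 33 is 65 -> NA
Op 8: route key 84: none >= 84, wrap to smallest pos 12 -> NC
Op 9: remove NA -> ring=[12:NC,14:NB]
Op 10: remove NC -> ring=[14:NB]
Final route key 90: none >= 90, wrap to smallest pos 14 -> NB

Answer: NB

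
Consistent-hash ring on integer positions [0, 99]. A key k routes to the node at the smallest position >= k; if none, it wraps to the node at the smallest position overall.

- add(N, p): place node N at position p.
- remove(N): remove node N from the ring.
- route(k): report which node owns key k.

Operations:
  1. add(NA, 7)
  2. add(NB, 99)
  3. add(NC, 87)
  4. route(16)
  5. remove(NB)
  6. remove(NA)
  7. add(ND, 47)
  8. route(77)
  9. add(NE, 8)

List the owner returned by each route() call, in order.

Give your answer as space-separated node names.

Answer: NC NC

Derivation:
Op 1: add NA@7 -> ring=[7:NA]
Op 2: add NB@99 -> ring=[7:NA,99:NB]
Op 3: add NC@87 -> ring=[7:NA,87:NC,99:NB]
Op 4: route key 16: smallest pos >= 16 is 87 -> NC
Op 5: remove NB -> ring=[7:NA,87:NC]
Op 6: remove NA -> ring=[87:NC]
Op 7: add ND@47 -> ring=[47:ND,87:NC]
Op 8: route key 77: smallest pos >= 77 is 87 -> NC
Op 9: add NE@8 -> ring=[8:NE,47:ND,87:NC]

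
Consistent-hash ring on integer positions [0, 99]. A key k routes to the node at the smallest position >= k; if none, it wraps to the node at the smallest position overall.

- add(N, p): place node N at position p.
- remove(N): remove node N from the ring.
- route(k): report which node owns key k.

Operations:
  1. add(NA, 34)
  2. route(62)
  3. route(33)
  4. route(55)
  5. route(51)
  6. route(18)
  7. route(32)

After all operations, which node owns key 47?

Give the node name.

Answer: NA

Derivation:
Op 1: add NA@34 -> ring=[34:NA]
Op 2: route key 62: none >= 62, wrap to smallest pos 34 -> NA
Op 3: route key 33: smallest pos >= 33 is 34 -> NA
Op 4: route key 55: none >= 55, wrap to smallest pos 34 -> NA
Op 5: route key 51: none >= 51, wrap to smallest pos 34 -> NA
Op 6: route key 18: smallest pos >= 18 is 34 -> NA
Op 7: route key 32: smallest pos >= 32 is 34 -> NA
Final route key 47: none >= 47, wrap to smallest pos 34 -> NA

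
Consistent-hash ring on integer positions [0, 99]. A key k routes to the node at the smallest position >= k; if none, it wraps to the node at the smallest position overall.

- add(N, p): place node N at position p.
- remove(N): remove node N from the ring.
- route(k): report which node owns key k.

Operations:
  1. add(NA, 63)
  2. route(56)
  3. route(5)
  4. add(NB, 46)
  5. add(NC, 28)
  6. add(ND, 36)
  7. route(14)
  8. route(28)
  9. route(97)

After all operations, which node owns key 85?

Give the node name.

Op 1: add NA@63 -> ring=[63:NA]
Op 2: route key 56: smallest pos >= 56 is 63 -> NA
Op 3: route key 5: smallest pos >= 5 is 63 -> NA
Op 4: add NB@46 -> ring=[46:NB,63:NA]
Op 5: add NC@28 -> ring=[28:NC,46:NB,63:NA]
Op 6: add ND@36 -> ring=[28:NC,36:ND,46:NB,63:NA]
Op 7: route key 14: smallest pos >= 14 is 28 -> NC
Op 8: route key 28: smallest pos >= 28 is 28 -> NC
Op 9: route key 97: none >= 97, wrap to smallest pos 28 -> NC
Final route key 85: none >= 85, wrap to smallest pos 28 -> NC

Answer: NC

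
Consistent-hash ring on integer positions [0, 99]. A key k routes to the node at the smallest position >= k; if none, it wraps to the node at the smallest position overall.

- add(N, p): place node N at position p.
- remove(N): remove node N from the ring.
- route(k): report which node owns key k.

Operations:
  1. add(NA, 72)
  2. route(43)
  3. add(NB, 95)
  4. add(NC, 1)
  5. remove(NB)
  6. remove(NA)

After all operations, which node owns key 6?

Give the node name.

Answer: NC

Derivation:
Op 1: add NA@72 -> ring=[72:NA]
Op 2: route key 43: smallest pos >= 43 is 72 -> NA
Op 3: add NB@95 -> ring=[72:NA,95:NB]
Op 4: add NC@1 -> ring=[1:NC,72:NA,95:NB]
Op 5: remove NB -> ring=[1:NC,72:NA]
Op 6: remove NA -> ring=[1:NC]
Final route key 6: none >= 6, wrap to smallest pos 1 -> NC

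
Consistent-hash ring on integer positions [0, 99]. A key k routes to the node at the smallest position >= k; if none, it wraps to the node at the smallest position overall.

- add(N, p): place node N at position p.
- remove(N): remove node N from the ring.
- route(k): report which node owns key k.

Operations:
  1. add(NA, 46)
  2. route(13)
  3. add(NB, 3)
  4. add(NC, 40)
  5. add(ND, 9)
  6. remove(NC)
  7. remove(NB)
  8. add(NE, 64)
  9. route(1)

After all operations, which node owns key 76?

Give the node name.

Answer: ND

Derivation:
Op 1: add NA@46 -> ring=[46:NA]
Op 2: route key 13: smallest pos >= 13 is 46 -> NA
Op 3: add NB@3 -> ring=[3:NB,46:NA]
Op 4: add NC@40 -> ring=[3:NB,40:NC,46:NA]
Op 5: add ND@9 -> ring=[3:NB,9:ND,40:NC,46:NA]
Op 6: remove NC -> ring=[3:NB,9:ND,46:NA]
Op 7: remove NB -> ring=[9:ND,46:NA]
Op 8: add NE@64 -> ring=[9:ND,46:NA,64:NE]
Op 9: route key 1: smallest pos >= 1 is 9 -> ND
Final route key 76: none >= 76, wrap to smallest pos 9 -> ND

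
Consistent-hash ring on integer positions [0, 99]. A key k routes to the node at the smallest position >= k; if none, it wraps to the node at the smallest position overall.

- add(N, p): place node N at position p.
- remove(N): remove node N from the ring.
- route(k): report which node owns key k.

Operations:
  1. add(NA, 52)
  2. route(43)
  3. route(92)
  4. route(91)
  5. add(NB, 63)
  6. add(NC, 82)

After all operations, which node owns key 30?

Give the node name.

Op 1: add NA@52 -> ring=[52:NA]
Op 2: route key 43: smallest pos >= 43 is 52 -> NA
Op 3: route key 92: none >= 92, wrap to smallest pos 52 -> NA
Op 4: route key 91: none >= 91, wrap to smallest pos 52 -> NA
Op 5: add NB@63 -> ring=[52:NA,63:NB]
Op 6: add NC@82 -> ring=[52:NA,63:NB,82:NC]
Final route key 30: smallest pos >= 30 is 52 -> NA

Answer: NA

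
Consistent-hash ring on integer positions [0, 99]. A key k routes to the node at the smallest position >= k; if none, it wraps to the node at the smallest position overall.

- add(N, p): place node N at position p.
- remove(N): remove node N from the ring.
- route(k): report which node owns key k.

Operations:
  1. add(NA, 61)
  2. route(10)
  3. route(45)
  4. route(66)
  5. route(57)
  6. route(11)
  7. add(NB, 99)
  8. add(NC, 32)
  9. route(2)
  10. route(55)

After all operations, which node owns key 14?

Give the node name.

Answer: NC

Derivation:
Op 1: add NA@61 -> ring=[61:NA]
Op 2: route key 10: smallest pos >= 10 is 61 -> NA
Op 3: route key 45: smallest pos >= 45 is 61 -> NA
Op 4: route key 66: none >= 66, wrap to smallest pos 61 -> NA
Op 5: route key 57: smallest pos >= 57 is 61 -> NA
Op 6: route key 11: smallest pos >= 11 is 61 -> NA
Op 7: add NB@99 -> ring=[61:NA,99:NB]
Op 8: add NC@32 -> ring=[32:NC,61:NA,99:NB]
Op 9: route key 2: smallest pos >= 2 is 32 -> NC
Op 10: route key 55: smallest pos >= 55 is 61 -> NA
Final route key 14: smallest pos >= 14 is 32 -> NC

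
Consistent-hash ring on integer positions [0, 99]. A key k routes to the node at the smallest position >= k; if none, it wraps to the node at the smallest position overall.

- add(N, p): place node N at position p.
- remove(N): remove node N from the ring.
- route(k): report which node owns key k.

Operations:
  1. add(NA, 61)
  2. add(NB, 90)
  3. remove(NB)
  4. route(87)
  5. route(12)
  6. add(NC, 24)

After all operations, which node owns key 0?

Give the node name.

Answer: NC

Derivation:
Op 1: add NA@61 -> ring=[61:NA]
Op 2: add NB@90 -> ring=[61:NA,90:NB]
Op 3: remove NB -> ring=[61:NA]
Op 4: route key 87: none >= 87, wrap to smallest pos 61 -> NA
Op 5: route key 12: smallest pos >= 12 is 61 -> NA
Op 6: add NC@24 -> ring=[24:NC,61:NA]
Final route key 0: smallest pos >= 0 is 24 -> NC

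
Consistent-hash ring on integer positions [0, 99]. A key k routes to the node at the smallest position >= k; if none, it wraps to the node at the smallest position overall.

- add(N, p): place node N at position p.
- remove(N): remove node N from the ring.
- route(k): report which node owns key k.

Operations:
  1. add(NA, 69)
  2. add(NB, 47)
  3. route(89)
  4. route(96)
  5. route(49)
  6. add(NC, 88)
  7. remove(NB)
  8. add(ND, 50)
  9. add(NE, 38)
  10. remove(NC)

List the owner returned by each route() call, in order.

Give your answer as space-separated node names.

Op 1: add NA@69 -> ring=[69:NA]
Op 2: add NB@47 -> ring=[47:NB,69:NA]
Op 3: route key 89: none >= 89, wrap to smallest pos 47 -> NB
Op 4: route key 96: none >= 96, wrap to smallest pos 47 -> NB
Op 5: route key 49: smallest pos >= 49 is 69 -> NA
Op 6: add NC@88 -> ring=[47:NB,69:NA,88:NC]
Op 7: remove NB -> ring=[69:NA,88:NC]
Op 8: add ND@50 -> ring=[50:ND,69:NA,88:NC]
Op 9: add NE@38 -> ring=[38:NE,50:ND,69:NA,88:NC]
Op 10: remove NC -> ring=[38:NE,50:ND,69:NA]

Answer: NB NB NA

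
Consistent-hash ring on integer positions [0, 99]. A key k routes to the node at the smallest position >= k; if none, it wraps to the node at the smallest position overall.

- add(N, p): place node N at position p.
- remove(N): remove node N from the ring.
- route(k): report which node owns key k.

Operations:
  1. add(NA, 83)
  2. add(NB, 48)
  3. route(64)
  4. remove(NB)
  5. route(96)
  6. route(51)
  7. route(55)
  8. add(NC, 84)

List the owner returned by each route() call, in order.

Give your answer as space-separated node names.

Op 1: add NA@83 -> ring=[83:NA]
Op 2: add NB@48 -> ring=[48:NB,83:NA]
Op 3: route key 64: smallest pos >= 64 is 83 -> NA
Op 4: remove NB -> ring=[83:NA]
Op 5: route key 96: none >= 96, wrap to smallest pos 83 -> NA
Op 6: route key 51: smallest pos >= 51 is 83 -> NA
Op 7: route key 55: smallest pos >= 55 is 83 -> NA
Op 8: add NC@84 -> ring=[83:NA,84:NC]

Answer: NA NA NA NA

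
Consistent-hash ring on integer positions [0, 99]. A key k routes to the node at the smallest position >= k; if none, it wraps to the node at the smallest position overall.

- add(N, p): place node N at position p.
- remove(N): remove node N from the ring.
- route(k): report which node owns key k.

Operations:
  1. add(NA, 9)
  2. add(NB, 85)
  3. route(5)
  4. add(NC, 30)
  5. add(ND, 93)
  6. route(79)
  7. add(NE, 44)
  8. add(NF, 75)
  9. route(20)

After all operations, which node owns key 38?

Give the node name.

Op 1: add NA@9 -> ring=[9:NA]
Op 2: add NB@85 -> ring=[9:NA,85:NB]
Op 3: route key 5: smallest pos >= 5 is 9 -> NA
Op 4: add NC@30 -> ring=[9:NA,30:NC,85:NB]
Op 5: add ND@93 -> ring=[9:NA,30:NC,85:NB,93:ND]
Op 6: route key 79: smallest pos >= 79 is 85 -> NB
Op 7: add NE@44 -> ring=[9:NA,30:NC,44:NE,85:NB,93:ND]
Op 8: add NF@75 -> ring=[9:NA,30:NC,44:NE,75:NF,85:NB,93:ND]
Op 9: route key 20: smallest pos >= 20 is 30 -> NC
Final route key 38: smallest pos >= 38 is 44 -> NE

Answer: NE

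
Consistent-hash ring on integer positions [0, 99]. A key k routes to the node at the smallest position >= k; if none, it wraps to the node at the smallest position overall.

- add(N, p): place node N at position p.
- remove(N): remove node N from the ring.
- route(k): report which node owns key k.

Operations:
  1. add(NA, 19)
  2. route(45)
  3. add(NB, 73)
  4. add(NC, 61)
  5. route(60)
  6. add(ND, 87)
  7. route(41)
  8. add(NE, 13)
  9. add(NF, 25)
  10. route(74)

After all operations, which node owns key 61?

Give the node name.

Op 1: add NA@19 -> ring=[19:NA]
Op 2: route key 45: none >= 45, wrap to smallest pos 19 -> NA
Op 3: add NB@73 -> ring=[19:NA,73:NB]
Op 4: add NC@61 -> ring=[19:NA,61:NC,73:NB]
Op 5: route key 60: smallest pos >= 60 is 61 -> NC
Op 6: add ND@87 -> ring=[19:NA,61:NC,73:NB,87:ND]
Op 7: route key 41: smallest pos >= 41 is 61 -> NC
Op 8: add NE@13 -> ring=[13:NE,19:NA,61:NC,73:NB,87:ND]
Op 9: add NF@25 -> ring=[13:NE,19:NA,25:NF,61:NC,73:NB,87:ND]
Op 10: route key 74: smallest pos >= 74 is 87 -> ND
Final route key 61: smallest pos >= 61 is 61 -> NC

Answer: NC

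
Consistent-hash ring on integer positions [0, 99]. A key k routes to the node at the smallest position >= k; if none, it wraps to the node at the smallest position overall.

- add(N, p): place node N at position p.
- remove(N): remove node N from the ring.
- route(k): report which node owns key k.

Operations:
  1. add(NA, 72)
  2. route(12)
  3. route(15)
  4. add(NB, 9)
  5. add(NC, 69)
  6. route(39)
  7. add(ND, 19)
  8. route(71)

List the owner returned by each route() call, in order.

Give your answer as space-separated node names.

Answer: NA NA NC NA

Derivation:
Op 1: add NA@72 -> ring=[72:NA]
Op 2: route key 12: smallest pos >= 12 is 72 -> NA
Op 3: route key 15: smallest pos >= 15 is 72 -> NA
Op 4: add NB@9 -> ring=[9:NB,72:NA]
Op 5: add NC@69 -> ring=[9:NB,69:NC,72:NA]
Op 6: route key 39: smallest pos >= 39 is 69 -> NC
Op 7: add ND@19 -> ring=[9:NB,19:ND,69:NC,72:NA]
Op 8: route key 71: smallest pos >= 71 is 72 -> NA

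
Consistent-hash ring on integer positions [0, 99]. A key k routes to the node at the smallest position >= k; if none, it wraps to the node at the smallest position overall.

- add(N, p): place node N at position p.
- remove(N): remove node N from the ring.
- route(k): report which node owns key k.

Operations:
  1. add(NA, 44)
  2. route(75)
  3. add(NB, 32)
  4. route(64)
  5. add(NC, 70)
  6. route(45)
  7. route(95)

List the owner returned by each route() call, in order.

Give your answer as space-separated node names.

Answer: NA NB NC NB

Derivation:
Op 1: add NA@44 -> ring=[44:NA]
Op 2: route key 75: none >= 75, wrap to smallest pos 44 -> NA
Op 3: add NB@32 -> ring=[32:NB,44:NA]
Op 4: route key 64: none >= 64, wrap to smallest pos 32 -> NB
Op 5: add NC@70 -> ring=[32:NB,44:NA,70:NC]
Op 6: route key 45: smallest pos >= 45 is 70 -> NC
Op 7: route key 95: none >= 95, wrap to smallest pos 32 -> NB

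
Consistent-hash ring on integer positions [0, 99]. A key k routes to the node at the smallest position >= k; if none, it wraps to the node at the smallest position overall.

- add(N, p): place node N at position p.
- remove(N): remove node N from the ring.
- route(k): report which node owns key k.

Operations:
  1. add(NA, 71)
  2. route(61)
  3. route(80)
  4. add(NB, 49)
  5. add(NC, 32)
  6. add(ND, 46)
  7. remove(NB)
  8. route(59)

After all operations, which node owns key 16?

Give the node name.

Answer: NC

Derivation:
Op 1: add NA@71 -> ring=[71:NA]
Op 2: route key 61: smallest pos >= 61 is 71 -> NA
Op 3: route key 80: none >= 80, wrap to smallest pos 71 -> NA
Op 4: add NB@49 -> ring=[49:NB,71:NA]
Op 5: add NC@32 -> ring=[32:NC,49:NB,71:NA]
Op 6: add ND@46 -> ring=[32:NC,46:ND,49:NB,71:NA]
Op 7: remove NB -> ring=[32:NC,46:ND,71:NA]
Op 8: route key 59: smallest pos >= 59 is 71 -> NA
Final route key 16: smallest pos >= 16 is 32 -> NC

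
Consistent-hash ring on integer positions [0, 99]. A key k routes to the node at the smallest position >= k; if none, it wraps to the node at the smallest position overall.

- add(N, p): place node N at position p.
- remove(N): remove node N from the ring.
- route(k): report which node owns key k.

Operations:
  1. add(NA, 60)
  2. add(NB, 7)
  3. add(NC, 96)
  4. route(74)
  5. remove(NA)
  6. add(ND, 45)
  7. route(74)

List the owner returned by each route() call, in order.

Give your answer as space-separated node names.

Op 1: add NA@60 -> ring=[60:NA]
Op 2: add NB@7 -> ring=[7:NB,60:NA]
Op 3: add NC@96 -> ring=[7:NB,60:NA,96:NC]
Op 4: route key 74: smallest pos >= 74 is 96 -> NC
Op 5: remove NA -> ring=[7:NB,96:NC]
Op 6: add ND@45 -> ring=[7:NB,45:ND,96:NC]
Op 7: route key 74: smallest pos >= 74 is 96 -> NC

Answer: NC NC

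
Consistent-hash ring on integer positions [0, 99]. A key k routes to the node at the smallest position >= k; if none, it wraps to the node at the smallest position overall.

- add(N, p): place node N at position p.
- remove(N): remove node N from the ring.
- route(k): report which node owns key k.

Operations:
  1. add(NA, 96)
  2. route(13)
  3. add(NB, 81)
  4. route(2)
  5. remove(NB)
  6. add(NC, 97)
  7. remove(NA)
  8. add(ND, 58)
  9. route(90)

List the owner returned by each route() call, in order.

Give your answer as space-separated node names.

Answer: NA NB NC

Derivation:
Op 1: add NA@96 -> ring=[96:NA]
Op 2: route key 13: smallest pos >= 13 is 96 -> NA
Op 3: add NB@81 -> ring=[81:NB,96:NA]
Op 4: route key 2: smallest pos >= 2 is 81 -> NB
Op 5: remove NB -> ring=[96:NA]
Op 6: add NC@97 -> ring=[96:NA,97:NC]
Op 7: remove NA -> ring=[97:NC]
Op 8: add ND@58 -> ring=[58:ND,97:NC]
Op 9: route key 90: smallest pos >= 90 is 97 -> NC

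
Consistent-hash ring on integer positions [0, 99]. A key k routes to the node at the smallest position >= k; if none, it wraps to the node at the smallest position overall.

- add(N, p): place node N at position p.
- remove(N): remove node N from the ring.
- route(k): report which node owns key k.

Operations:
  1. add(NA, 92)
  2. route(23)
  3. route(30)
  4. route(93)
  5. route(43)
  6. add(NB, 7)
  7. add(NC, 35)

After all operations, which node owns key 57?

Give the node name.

Answer: NA

Derivation:
Op 1: add NA@92 -> ring=[92:NA]
Op 2: route key 23: smallest pos >= 23 is 92 -> NA
Op 3: route key 30: smallest pos >= 30 is 92 -> NA
Op 4: route key 93: none >= 93, wrap to smallest pos 92 -> NA
Op 5: route key 43: smallest pos >= 43 is 92 -> NA
Op 6: add NB@7 -> ring=[7:NB,92:NA]
Op 7: add NC@35 -> ring=[7:NB,35:NC,92:NA]
Final route key 57: smallest pos >= 57 is 92 -> NA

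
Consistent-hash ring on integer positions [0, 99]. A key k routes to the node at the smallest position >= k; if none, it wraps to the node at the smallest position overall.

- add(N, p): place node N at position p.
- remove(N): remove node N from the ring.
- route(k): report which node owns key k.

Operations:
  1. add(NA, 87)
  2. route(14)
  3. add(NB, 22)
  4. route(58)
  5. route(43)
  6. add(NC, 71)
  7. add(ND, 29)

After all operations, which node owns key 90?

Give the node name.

Answer: NB

Derivation:
Op 1: add NA@87 -> ring=[87:NA]
Op 2: route key 14: smallest pos >= 14 is 87 -> NA
Op 3: add NB@22 -> ring=[22:NB,87:NA]
Op 4: route key 58: smallest pos >= 58 is 87 -> NA
Op 5: route key 43: smallest pos >= 43 is 87 -> NA
Op 6: add NC@71 -> ring=[22:NB,71:NC,87:NA]
Op 7: add ND@29 -> ring=[22:NB,29:ND,71:NC,87:NA]
Final route key 90: none >= 90, wrap to smallest pos 22 -> NB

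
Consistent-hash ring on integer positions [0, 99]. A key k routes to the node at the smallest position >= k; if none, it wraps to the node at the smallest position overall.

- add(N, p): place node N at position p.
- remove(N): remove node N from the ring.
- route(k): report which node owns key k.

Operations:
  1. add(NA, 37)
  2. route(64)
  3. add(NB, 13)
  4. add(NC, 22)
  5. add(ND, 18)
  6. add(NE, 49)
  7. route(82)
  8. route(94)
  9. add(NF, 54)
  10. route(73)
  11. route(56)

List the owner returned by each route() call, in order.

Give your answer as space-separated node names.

Answer: NA NB NB NB NB

Derivation:
Op 1: add NA@37 -> ring=[37:NA]
Op 2: route key 64: none >= 64, wrap to smallest pos 37 -> NA
Op 3: add NB@13 -> ring=[13:NB,37:NA]
Op 4: add NC@22 -> ring=[13:NB,22:NC,37:NA]
Op 5: add ND@18 -> ring=[13:NB,18:ND,22:NC,37:NA]
Op 6: add NE@49 -> ring=[13:NB,18:ND,22:NC,37:NA,49:NE]
Op 7: route key 82: none >= 82, wrap to smallest pos 13 -> NB
Op 8: route key 94: none >= 94, wrap to smallest pos 13 -> NB
Op 9: add NF@54 -> ring=[13:NB,18:ND,22:NC,37:NA,49:NE,54:NF]
Op 10: route key 73: none >= 73, wrap to smallest pos 13 -> NB
Op 11: route key 56: none >= 56, wrap to smallest pos 13 -> NB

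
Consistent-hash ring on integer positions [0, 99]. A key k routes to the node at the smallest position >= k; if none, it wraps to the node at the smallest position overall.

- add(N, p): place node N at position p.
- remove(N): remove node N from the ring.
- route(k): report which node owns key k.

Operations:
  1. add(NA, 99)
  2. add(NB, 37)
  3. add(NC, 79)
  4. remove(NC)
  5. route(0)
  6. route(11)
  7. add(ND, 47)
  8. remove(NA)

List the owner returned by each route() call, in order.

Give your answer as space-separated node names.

Answer: NB NB

Derivation:
Op 1: add NA@99 -> ring=[99:NA]
Op 2: add NB@37 -> ring=[37:NB,99:NA]
Op 3: add NC@79 -> ring=[37:NB,79:NC,99:NA]
Op 4: remove NC -> ring=[37:NB,99:NA]
Op 5: route key 0: smallest pos >= 0 is 37 -> NB
Op 6: route key 11: smallest pos >= 11 is 37 -> NB
Op 7: add ND@47 -> ring=[37:NB,47:ND,99:NA]
Op 8: remove NA -> ring=[37:NB,47:ND]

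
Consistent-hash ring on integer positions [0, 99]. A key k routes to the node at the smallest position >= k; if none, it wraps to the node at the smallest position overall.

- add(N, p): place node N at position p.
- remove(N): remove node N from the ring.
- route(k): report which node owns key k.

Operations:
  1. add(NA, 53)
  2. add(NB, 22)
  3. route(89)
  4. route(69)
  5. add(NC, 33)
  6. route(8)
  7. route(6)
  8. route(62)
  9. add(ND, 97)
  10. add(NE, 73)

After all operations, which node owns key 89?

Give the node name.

Op 1: add NA@53 -> ring=[53:NA]
Op 2: add NB@22 -> ring=[22:NB,53:NA]
Op 3: route key 89: none >= 89, wrap to smallest pos 22 -> NB
Op 4: route key 69: none >= 69, wrap to smallest pos 22 -> NB
Op 5: add NC@33 -> ring=[22:NB,33:NC,53:NA]
Op 6: route key 8: smallest pos >= 8 is 22 -> NB
Op 7: route key 6: smallest pos >= 6 is 22 -> NB
Op 8: route key 62: none >= 62, wrap to smallest pos 22 -> NB
Op 9: add ND@97 -> ring=[22:NB,33:NC,53:NA,97:ND]
Op 10: add NE@73 -> ring=[22:NB,33:NC,53:NA,73:NE,97:ND]
Final route key 89: smallest pos >= 89 is 97 -> ND

Answer: ND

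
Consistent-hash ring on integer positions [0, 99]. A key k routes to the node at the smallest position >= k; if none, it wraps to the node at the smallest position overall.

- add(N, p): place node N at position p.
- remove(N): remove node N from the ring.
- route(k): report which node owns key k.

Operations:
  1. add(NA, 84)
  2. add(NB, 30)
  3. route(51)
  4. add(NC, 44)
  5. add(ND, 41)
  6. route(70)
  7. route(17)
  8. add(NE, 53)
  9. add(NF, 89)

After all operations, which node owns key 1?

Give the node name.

Answer: NB

Derivation:
Op 1: add NA@84 -> ring=[84:NA]
Op 2: add NB@30 -> ring=[30:NB,84:NA]
Op 3: route key 51: smallest pos >= 51 is 84 -> NA
Op 4: add NC@44 -> ring=[30:NB,44:NC,84:NA]
Op 5: add ND@41 -> ring=[30:NB,41:ND,44:NC,84:NA]
Op 6: route key 70: smallest pos >= 70 is 84 -> NA
Op 7: route key 17: smallest pos >= 17 is 30 -> NB
Op 8: add NE@53 -> ring=[30:NB,41:ND,44:NC,53:NE,84:NA]
Op 9: add NF@89 -> ring=[30:NB,41:ND,44:NC,53:NE,84:NA,89:NF]
Final route key 1: smallest pos >= 1 is 30 -> NB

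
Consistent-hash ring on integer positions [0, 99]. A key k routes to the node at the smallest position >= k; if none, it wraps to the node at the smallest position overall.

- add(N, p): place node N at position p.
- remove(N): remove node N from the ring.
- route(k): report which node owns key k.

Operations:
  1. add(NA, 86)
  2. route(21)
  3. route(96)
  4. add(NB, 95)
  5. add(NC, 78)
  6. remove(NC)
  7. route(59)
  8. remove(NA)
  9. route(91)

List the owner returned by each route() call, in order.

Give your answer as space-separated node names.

Answer: NA NA NA NB

Derivation:
Op 1: add NA@86 -> ring=[86:NA]
Op 2: route key 21: smallest pos >= 21 is 86 -> NA
Op 3: route key 96: none >= 96, wrap to smallest pos 86 -> NA
Op 4: add NB@95 -> ring=[86:NA,95:NB]
Op 5: add NC@78 -> ring=[78:NC,86:NA,95:NB]
Op 6: remove NC -> ring=[86:NA,95:NB]
Op 7: route key 59: smallest pos >= 59 is 86 -> NA
Op 8: remove NA -> ring=[95:NB]
Op 9: route key 91: smallest pos >= 91 is 95 -> NB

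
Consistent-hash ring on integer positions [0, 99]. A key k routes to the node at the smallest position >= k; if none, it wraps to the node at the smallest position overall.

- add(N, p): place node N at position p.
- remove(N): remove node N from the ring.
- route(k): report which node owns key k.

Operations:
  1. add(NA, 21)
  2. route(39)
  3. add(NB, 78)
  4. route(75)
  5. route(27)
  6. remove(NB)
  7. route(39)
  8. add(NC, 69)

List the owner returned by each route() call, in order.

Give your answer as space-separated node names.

Op 1: add NA@21 -> ring=[21:NA]
Op 2: route key 39: none >= 39, wrap to smallest pos 21 -> NA
Op 3: add NB@78 -> ring=[21:NA,78:NB]
Op 4: route key 75: smallest pos >= 75 is 78 -> NB
Op 5: route key 27: smallest pos >= 27 is 78 -> NB
Op 6: remove NB -> ring=[21:NA]
Op 7: route key 39: none >= 39, wrap to smallest pos 21 -> NA
Op 8: add NC@69 -> ring=[21:NA,69:NC]

Answer: NA NB NB NA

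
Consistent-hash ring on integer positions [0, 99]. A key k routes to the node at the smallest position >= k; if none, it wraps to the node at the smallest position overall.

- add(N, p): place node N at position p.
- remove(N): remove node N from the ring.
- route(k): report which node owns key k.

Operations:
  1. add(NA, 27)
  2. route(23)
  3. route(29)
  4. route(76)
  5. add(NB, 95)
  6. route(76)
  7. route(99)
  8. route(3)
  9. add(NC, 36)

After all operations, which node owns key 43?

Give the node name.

Answer: NB

Derivation:
Op 1: add NA@27 -> ring=[27:NA]
Op 2: route key 23: smallest pos >= 23 is 27 -> NA
Op 3: route key 29: none >= 29, wrap to smallest pos 27 -> NA
Op 4: route key 76: none >= 76, wrap to smallest pos 27 -> NA
Op 5: add NB@95 -> ring=[27:NA,95:NB]
Op 6: route key 76: smallest pos >= 76 is 95 -> NB
Op 7: route key 99: none >= 99, wrap to smallest pos 27 -> NA
Op 8: route key 3: smallest pos >= 3 is 27 -> NA
Op 9: add NC@36 -> ring=[27:NA,36:NC,95:NB]
Final route key 43: smallest pos >= 43 is 95 -> NB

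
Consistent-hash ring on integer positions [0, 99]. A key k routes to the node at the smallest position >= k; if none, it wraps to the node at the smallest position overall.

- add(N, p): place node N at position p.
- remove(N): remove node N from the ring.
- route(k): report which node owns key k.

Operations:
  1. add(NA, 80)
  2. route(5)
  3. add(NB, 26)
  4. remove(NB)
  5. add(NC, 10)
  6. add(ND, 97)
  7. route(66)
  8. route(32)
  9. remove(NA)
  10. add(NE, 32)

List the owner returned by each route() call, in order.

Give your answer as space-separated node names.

Op 1: add NA@80 -> ring=[80:NA]
Op 2: route key 5: smallest pos >= 5 is 80 -> NA
Op 3: add NB@26 -> ring=[26:NB,80:NA]
Op 4: remove NB -> ring=[80:NA]
Op 5: add NC@10 -> ring=[10:NC,80:NA]
Op 6: add ND@97 -> ring=[10:NC,80:NA,97:ND]
Op 7: route key 66: smallest pos >= 66 is 80 -> NA
Op 8: route key 32: smallest pos >= 32 is 80 -> NA
Op 9: remove NA -> ring=[10:NC,97:ND]
Op 10: add NE@32 -> ring=[10:NC,32:NE,97:ND]

Answer: NA NA NA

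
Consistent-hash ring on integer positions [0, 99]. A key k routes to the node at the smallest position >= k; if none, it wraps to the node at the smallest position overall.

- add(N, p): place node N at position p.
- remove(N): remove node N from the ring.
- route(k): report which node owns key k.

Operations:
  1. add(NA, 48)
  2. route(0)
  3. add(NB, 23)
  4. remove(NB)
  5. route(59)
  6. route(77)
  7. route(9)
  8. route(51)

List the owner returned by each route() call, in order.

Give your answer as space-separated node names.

Op 1: add NA@48 -> ring=[48:NA]
Op 2: route key 0: smallest pos >= 0 is 48 -> NA
Op 3: add NB@23 -> ring=[23:NB,48:NA]
Op 4: remove NB -> ring=[48:NA]
Op 5: route key 59: none >= 59, wrap to smallest pos 48 -> NA
Op 6: route key 77: none >= 77, wrap to smallest pos 48 -> NA
Op 7: route key 9: smallest pos >= 9 is 48 -> NA
Op 8: route key 51: none >= 51, wrap to smallest pos 48 -> NA

Answer: NA NA NA NA NA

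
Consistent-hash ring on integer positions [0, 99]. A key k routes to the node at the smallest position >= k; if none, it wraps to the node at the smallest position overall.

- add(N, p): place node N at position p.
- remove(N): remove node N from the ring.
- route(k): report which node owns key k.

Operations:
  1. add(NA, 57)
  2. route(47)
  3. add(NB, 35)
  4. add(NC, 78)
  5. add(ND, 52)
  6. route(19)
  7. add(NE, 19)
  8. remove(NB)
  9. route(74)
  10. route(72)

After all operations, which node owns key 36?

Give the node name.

Answer: ND

Derivation:
Op 1: add NA@57 -> ring=[57:NA]
Op 2: route key 47: smallest pos >= 47 is 57 -> NA
Op 3: add NB@35 -> ring=[35:NB,57:NA]
Op 4: add NC@78 -> ring=[35:NB,57:NA,78:NC]
Op 5: add ND@52 -> ring=[35:NB,52:ND,57:NA,78:NC]
Op 6: route key 19: smallest pos >= 19 is 35 -> NB
Op 7: add NE@19 -> ring=[19:NE,35:NB,52:ND,57:NA,78:NC]
Op 8: remove NB -> ring=[19:NE,52:ND,57:NA,78:NC]
Op 9: route key 74: smallest pos >= 74 is 78 -> NC
Op 10: route key 72: smallest pos >= 72 is 78 -> NC
Final route key 36: smallest pos >= 36 is 52 -> ND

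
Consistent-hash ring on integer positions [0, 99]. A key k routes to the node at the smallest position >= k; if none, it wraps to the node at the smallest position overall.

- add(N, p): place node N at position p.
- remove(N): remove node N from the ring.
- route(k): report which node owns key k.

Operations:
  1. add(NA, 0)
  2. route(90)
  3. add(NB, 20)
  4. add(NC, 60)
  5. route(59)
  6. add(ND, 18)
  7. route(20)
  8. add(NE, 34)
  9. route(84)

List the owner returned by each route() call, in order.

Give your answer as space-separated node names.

Op 1: add NA@0 -> ring=[0:NA]
Op 2: route key 90: none >= 90, wrap to smallest pos 0 -> NA
Op 3: add NB@20 -> ring=[0:NA,20:NB]
Op 4: add NC@60 -> ring=[0:NA,20:NB,60:NC]
Op 5: route key 59: smallest pos >= 59 is 60 -> NC
Op 6: add ND@18 -> ring=[0:NA,18:ND,20:NB,60:NC]
Op 7: route key 20: smallest pos >= 20 is 20 -> NB
Op 8: add NE@34 -> ring=[0:NA,18:ND,20:NB,34:NE,60:NC]
Op 9: route key 84: none >= 84, wrap to smallest pos 0 -> NA

Answer: NA NC NB NA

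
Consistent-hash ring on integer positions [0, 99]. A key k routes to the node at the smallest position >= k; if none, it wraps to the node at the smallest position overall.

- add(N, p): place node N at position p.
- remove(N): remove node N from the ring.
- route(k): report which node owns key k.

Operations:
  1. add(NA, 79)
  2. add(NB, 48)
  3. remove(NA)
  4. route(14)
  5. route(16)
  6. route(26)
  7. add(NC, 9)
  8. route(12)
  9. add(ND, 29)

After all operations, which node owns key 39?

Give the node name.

Answer: NB

Derivation:
Op 1: add NA@79 -> ring=[79:NA]
Op 2: add NB@48 -> ring=[48:NB,79:NA]
Op 3: remove NA -> ring=[48:NB]
Op 4: route key 14: smallest pos >= 14 is 48 -> NB
Op 5: route key 16: smallest pos >= 16 is 48 -> NB
Op 6: route key 26: smallest pos >= 26 is 48 -> NB
Op 7: add NC@9 -> ring=[9:NC,48:NB]
Op 8: route key 12: smallest pos >= 12 is 48 -> NB
Op 9: add ND@29 -> ring=[9:NC,29:ND,48:NB]
Final route key 39: smallest pos >= 39 is 48 -> NB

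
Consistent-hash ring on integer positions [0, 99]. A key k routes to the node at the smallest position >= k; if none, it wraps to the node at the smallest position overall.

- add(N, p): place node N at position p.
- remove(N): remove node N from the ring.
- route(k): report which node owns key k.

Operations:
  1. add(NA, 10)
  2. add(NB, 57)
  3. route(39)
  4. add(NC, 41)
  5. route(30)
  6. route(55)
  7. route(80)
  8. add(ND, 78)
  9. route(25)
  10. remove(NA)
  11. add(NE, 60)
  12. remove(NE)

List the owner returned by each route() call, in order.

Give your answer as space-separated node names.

Answer: NB NC NB NA NC

Derivation:
Op 1: add NA@10 -> ring=[10:NA]
Op 2: add NB@57 -> ring=[10:NA,57:NB]
Op 3: route key 39: smallest pos >= 39 is 57 -> NB
Op 4: add NC@41 -> ring=[10:NA,41:NC,57:NB]
Op 5: route key 30: smallest pos >= 30 is 41 -> NC
Op 6: route key 55: smallest pos >= 55 is 57 -> NB
Op 7: route key 80: none >= 80, wrap to smallest pos 10 -> NA
Op 8: add ND@78 -> ring=[10:NA,41:NC,57:NB,78:ND]
Op 9: route key 25: smallest pos >= 25 is 41 -> NC
Op 10: remove NA -> ring=[41:NC,57:NB,78:ND]
Op 11: add NE@60 -> ring=[41:NC,57:NB,60:NE,78:ND]
Op 12: remove NE -> ring=[41:NC,57:NB,78:ND]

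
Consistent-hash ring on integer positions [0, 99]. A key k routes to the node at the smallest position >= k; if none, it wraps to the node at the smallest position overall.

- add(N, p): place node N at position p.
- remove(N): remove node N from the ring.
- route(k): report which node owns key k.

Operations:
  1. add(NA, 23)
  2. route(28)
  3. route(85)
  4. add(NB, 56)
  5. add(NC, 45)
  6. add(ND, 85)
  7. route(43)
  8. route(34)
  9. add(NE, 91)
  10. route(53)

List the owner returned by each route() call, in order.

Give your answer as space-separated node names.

Op 1: add NA@23 -> ring=[23:NA]
Op 2: route key 28: none >= 28, wrap to smallest pos 23 -> NA
Op 3: route key 85: none >= 85, wrap to smallest pos 23 -> NA
Op 4: add NB@56 -> ring=[23:NA,56:NB]
Op 5: add NC@45 -> ring=[23:NA,45:NC,56:NB]
Op 6: add ND@85 -> ring=[23:NA,45:NC,56:NB,85:ND]
Op 7: route key 43: smallest pos >= 43 is 45 -> NC
Op 8: route key 34: smallest pos >= 34 is 45 -> NC
Op 9: add NE@91 -> ring=[23:NA,45:NC,56:NB,85:ND,91:NE]
Op 10: route key 53: smallest pos >= 53 is 56 -> NB

Answer: NA NA NC NC NB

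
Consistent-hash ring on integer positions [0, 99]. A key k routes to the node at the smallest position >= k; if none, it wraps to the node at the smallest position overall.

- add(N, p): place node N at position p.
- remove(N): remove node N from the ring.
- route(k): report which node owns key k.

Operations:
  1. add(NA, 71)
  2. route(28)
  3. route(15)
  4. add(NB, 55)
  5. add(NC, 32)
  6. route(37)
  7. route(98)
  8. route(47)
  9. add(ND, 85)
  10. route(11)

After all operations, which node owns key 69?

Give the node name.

Op 1: add NA@71 -> ring=[71:NA]
Op 2: route key 28: smallest pos >= 28 is 71 -> NA
Op 3: route key 15: smallest pos >= 15 is 71 -> NA
Op 4: add NB@55 -> ring=[55:NB,71:NA]
Op 5: add NC@32 -> ring=[32:NC,55:NB,71:NA]
Op 6: route key 37: smallest pos >= 37 is 55 -> NB
Op 7: route key 98: none >= 98, wrap to smallest pos 32 -> NC
Op 8: route key 47: smallest pos >= 47 is 55 -> NB
Op 9: add ND@85 -> ring=[32:NC,55:NB,71:NA,85:ND]
Op 10: route key 11: smallest pos >= 11 is 32 -> NC
Final route key 69: smallest pos >= 69 is 71 -> NA

Answer: NA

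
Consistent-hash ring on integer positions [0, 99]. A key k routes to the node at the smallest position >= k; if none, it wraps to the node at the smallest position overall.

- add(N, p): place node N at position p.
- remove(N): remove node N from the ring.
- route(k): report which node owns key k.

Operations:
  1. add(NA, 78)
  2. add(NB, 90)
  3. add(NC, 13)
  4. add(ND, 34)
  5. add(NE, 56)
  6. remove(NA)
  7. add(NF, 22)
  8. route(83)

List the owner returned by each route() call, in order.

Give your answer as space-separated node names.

Answer: NB

Derivation:
Op 1: add NA@78 -> ring=[78:NA]
Op 2: add NB@90 -> ring=[78:NA,90:NB]
Op 3: add NC@13 -> ring=[13:NC,78:NA,90:NB]
Op 4: add ND@34 -> ring=[13:NC,34:ND,78:NA,90:NB]
Op 5: add NE@56 -> ring=[13:NC,34:ND,56:NE,78:NA,90:NB]
Op 6: remove NA -> ring=[13:NC,34:ND,56:NE,90:NB]
Op 7: add NF@22 -> ring=[13:NC,22:NF,34:ND,56:NE,90:NB]
Op 8: route key 83: smallest pos >= 83 is 90 -> NB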